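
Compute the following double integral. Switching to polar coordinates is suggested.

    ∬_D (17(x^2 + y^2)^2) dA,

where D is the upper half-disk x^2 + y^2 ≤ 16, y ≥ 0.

The region D is 0 ≤ r ≤ 4, 0 ≤ θ ≤ π in polar coordinates, where x = r cos(θ), y = r sin(θ), and dA = r dr dθ.

Under the substitution, the integrand becomes 17r^4, so

    ∬_D (17(x^2 + y^2)^2) dA = ∫_{0}^{π} ∫_{0}^{4} (17r^4) · r dr dθ.

Inner integral (in r): ∫_{0}^{4} (17r^4) · r dr = 34816/3.

Outer integral (in θ): ∫_{0}^{π} (34816/3) dθ = 34816π/3.

Therefore ∬_D (17(x^2 + y^2)^2) dA = 34816π/3.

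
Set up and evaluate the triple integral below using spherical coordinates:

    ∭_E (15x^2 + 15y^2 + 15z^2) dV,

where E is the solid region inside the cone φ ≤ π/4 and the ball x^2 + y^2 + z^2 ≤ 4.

In spherical coordinates, x = ρ sin(φ) cos(θ), y = ρ sin(φ) sin(θ), z = ρ cos(φ), and dV = ρ^2 sin(φ) dρ dφ dθ.

The integrand becomes 15ρ^2, so

    ∭_E (15x^2 + 15y^2 + 15z^2) dV = ∫_{0}^{2π} ∫_{0}^{π/4} ∫_{0}^{2} (15ρ^2) · ρ^2 sin(φ) dρ dφ dθ.

Inner (ρ): 96sin(φ).
Middle (φ): 96 - 48sqrt(2).
Outer (θ): 96π (2 - sqrt(2)).

Therefore the triple integral equals 96π (2 - sqrt(2)).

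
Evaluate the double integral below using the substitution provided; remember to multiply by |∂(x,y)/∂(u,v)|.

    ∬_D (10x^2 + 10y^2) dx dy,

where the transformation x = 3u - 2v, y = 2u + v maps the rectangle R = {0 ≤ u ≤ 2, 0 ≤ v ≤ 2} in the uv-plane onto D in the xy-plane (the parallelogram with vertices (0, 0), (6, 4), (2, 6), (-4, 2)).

Compute the Jacobian determinant of (x, y) with respect to (u, v):

    ∂(x,y)/∂(u,v) = | 3  -2 | = (3)(1) - (-2)(2) = 7.
                   | 2  1 |

Its absolute value is |J| = 7 (the area scaling factor).

Substituting x = 3u - 2v, y = 2u + v into the integrand,

    10x^2 + 10y^2 → 130u^2 - 80u v + 50v^2,

so the integral becomes

    ∬_R (130u^2 - 80u v + 50v^2) · |J| du dv = ∫_0^2 ∫_0^2 (910u^2 - 560u v + 350v^2) dv du.

Inner (v): 1820u^2 - 1120u + 2800/3.
Outer (u): 4480.

Therefore ∬_D (10x^2 + 10y^2) dx dy = 4480.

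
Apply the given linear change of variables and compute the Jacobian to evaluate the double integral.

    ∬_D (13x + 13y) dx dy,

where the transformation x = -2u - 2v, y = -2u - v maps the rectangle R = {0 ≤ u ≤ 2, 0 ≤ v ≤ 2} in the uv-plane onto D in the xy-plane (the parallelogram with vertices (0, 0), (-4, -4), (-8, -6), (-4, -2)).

Compute the Jacobian determinant of (x, y) with respect to (u, v):

    ∂(x,y)/∂(u,v) = | -2  -2 | = (-2)(-1) - (-2)(-2) = -2.
                   | -2  -1 |

Its absolute value is |J| = 2 (the area scaling factor).

Substituting x = -2u - 2v, y = -2u - v into the integrand,

    13x + 13y → -52u - 39v,

so the integral becomes

    ∬_R (-52u - 39v) · |J| du dv = ∫_0^2 ∫_0^2 (-104u - 78v) dv du.

Inner (v): -208u - 156.
Outer (u): -728.

Therefore ∬_D (13x + 13y) dx dy = -728.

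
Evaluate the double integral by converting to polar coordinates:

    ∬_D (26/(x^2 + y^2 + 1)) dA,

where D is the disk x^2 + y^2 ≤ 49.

The region D is 0 ≤ r ≤ 7, 0 ≤ θ ≤ 2π in polar coordinates, where x = r cos(θ), y = r sin(θ), and dA = r dr dθ.

Under the substitution, the integrand becomes 26/(r^2 + 1), so

    ∬_D (26/(x^2 + y^2 + 1)) dA = ∫_{0}^{2π} ∫_{0}^{7} (26/(r^2 + 1)) · r dr dθ.

Inner integral (in r): ∫_{0}^{7} (26/(r^2 + 1)) · r dr = log(12207031250000000000000).

Outer integral (in θ): ∫_{0}^{2π} (log(12207031250000000000000)) dθ = 26π log(50).

Therefore ∬_D (26/(x^2 + y^2 + 1)) dA = 26π log(50).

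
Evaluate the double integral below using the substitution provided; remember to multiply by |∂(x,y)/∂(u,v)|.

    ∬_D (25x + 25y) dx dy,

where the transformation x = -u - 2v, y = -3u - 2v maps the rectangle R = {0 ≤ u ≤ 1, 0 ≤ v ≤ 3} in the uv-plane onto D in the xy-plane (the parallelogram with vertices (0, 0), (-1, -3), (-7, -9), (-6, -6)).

Compute the Jacobian determinant of (x, y) with respect to (u, v):

    ∂(x,y)/∂(u,v) = | -1  -2 | = (-1)(-2) - (-2)(-3) = -4.
                   | -3  -2 |

Its absolute value is |J| = 4 (the area scaling factor).

Substituting x = -u - 2v, y = -3u - 2v into the integrand,

    25x + 25y → -100u - 100v,

so the integral becomes

    ∬_R (-100u - 100v) · |J| du dv = ∫_0^1 ∫_0^3 (-400u - 400v) dv du.

Inner (v): -1200u - 1800.
Outer (u): -2400.

Therefore ∬_D (25x + 25y) dx dy = -2400.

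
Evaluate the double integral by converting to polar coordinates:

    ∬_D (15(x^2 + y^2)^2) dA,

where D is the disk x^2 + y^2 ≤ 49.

The region D is 0 ≤ r ≤ 7, 0 ≤ θ ≤ 2π in polar coordinates, where x = r cos(θ), y = r sin(θ), and dA = r dr dθ.

Under the substitution, the integrand becomes 15r^4, so

    ∬_D (15(x^2 + y^2)^2) dA = ∫_{0}^{2π} ∫_{0}^{7} (15r^4) · r dr dθ.

Inner integral (in r): ∫_{0}^{7} (15r^4) · r dr = 588245/2.

Outer integral (in θ): ∫_{0}^{2π} (588245/2) dθ = 588245π.

Therefore ∬_D (15(x^2 + y^2)^2) dA = 588245π.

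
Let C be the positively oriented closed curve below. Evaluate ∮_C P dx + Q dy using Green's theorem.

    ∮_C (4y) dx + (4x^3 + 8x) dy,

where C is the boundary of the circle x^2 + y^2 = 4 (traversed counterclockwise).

Green's theorem converts the closed line integral into a double integral over the enclosed region D:

    ∮_C P dx + Q dy = ∬_D (∂Q/∂x - ∂P/∂y) dA.

Here P = 4y, Q = 4x^3 + 8x, so

    ∂Q/∂x = 12x^2 + 8,    ∂P/∂y = 4,
    ∂Q/∂x - ∂P/∂y = 12x^2 + 4.

D is the region x^2 + y^2 ≤ 4. Evaluating the double integral:

In polar coordinates (x = r cos θ, y = r sin θ, dA = r dr dθ) the integrand becomes 12r^2cos(θ)^2 + 4, so

    ∬_D (12x^2 + 4) dA = ∫_0^{2π} ∫_0^{2} (12r^2cos(θ)^2 + 4) · r dr dθ.

Inner (r from 0 to 2): 48cos(θ)^2 + 8.
Outer (θ from 0 to 2π): 64π.

Therefore ∮_C P dx + Q dy = 64π.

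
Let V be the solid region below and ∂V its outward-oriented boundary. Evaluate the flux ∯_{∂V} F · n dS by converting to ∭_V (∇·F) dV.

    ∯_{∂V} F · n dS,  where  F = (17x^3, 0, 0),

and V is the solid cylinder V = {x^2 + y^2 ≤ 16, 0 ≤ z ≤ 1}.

By the divergence theorem,

    ∯_{∂V} F · n dS = ∭_V (∇ · F) dV.

Compute the divergence:
    ∇ · F = ∂F_x/∂x + ∂F_y/∂y + ∂F_z/∂z = 51x^2 + 0 + 0 = 51x^2.

In cylindrical coordinates, x = r cos(θ), y = r sin(θ), z = z, dV = r dr dθ dz, with 0 ≤ r ≤ 4, 0 ≤ θ ≤ 2π, 0 ≤ z ≤ 1.

The integrand, after substitution and multiplying by the volume element, becomes (51r^2cos(θ)^2) · r, so

    ∭_V (∇·F) dV = ∫_0^{2π} ∫_0^{4} ∫_0^{1} (51r^2cos(θ)^2) · r dz dr dθ.

Inner (z from 0 to 1): 51r^3cos(θ)^2.
Middle (r from 0 to 4): 3264cos(θ)^2.
Outer (θ from 0 to 2π): 3264π.

Therefore ∯_{∂V} F · n dS = 3264π.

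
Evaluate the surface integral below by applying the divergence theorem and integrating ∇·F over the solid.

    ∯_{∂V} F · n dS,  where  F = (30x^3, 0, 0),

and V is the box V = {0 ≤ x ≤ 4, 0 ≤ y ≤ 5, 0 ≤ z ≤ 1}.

By the divergence theorem,

    ∯_{∂V} F · n dS = ∭_V (∇ · F) dV.

Compute the divergence:
    ∇ · F = ∂F_x/∂x + ∂F_y/∂y + ∂F_z/∂z = 90x^2 + 0 + 0 = 90x^2.

V is a rectangular box, so dV = dx dy dz with 0 ≤ x ≤ 4, 0 ≤ y ≤ 5, 0 ≤ z ≤ 1.

Integrate (90x^2) over V as an iterated integral:

    ∭_V (∇·F) dV = ∫_0^{4} ∫_0^{5} ∫_0^{1} (90x^2) dz dy dx.

Inner (z from 0 to 1): 90x^2.
Middle (y from 0 to 5): 450x^2.
Outer (x from 0 to 4): 9600.

Therefore ∯_{∂V} F · n dS = 9600.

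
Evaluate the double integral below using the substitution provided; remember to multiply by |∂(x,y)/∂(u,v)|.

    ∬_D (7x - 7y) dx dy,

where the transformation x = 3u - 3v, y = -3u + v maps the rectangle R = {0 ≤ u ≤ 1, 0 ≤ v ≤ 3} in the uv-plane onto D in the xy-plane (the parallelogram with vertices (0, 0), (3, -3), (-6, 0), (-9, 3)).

Compute the Jacobian determinant of (x, y) with respect to (u, v):

    ∂(x,y)/∂(u,v) = | 3  -3 | = (3)(1) - (-3)(-3) = -6.
                   | -3  1 |

Its absolute value is |J| = 6 (the area scaling factor).

Substituting x = 3u - 3v, y = -3u + v into the integrand,

    7x - 7y → 42u - 28v,

so the integral becomes

    ∬_R (42u - 28v) · |J| du dv = ∫_0^1 ∫_0^3 (252u - 168v) dv du.

Inner (v): 756u - 756.
Outer (u): -378.

Therefore ∬_D (7x - 7y) dx dy = -378.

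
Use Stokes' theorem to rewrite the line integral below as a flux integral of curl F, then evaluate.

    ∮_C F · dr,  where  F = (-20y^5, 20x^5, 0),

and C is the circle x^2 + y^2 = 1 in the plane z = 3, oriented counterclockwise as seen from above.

Let S be the flat disk x^2 + y^2 ≤ 1 in the plane z = 3, with upward unit normal n̂ = ẑ. By Stokes' theorem,

    ∮_C F · dr = ∬_S (∇ × F) · n̂ dS = ∬_D (curl F)_z dA,

where D is the disk x^2 + y^2 ≤ 1.

Compute the curl of F = (-20y^5, 20x^5, 0):
    (∇ × F)_x = ∂F_z/∂y - ∂F_y/∂z = 0,
    (∇ × F)_y = ∂F_x/∂z - ∂F_z/∂x = 0,
    (∇ × F)_z = ∂F_y/∂x - ∂F_x/∂y = 100x^4 + 100y^4.

On z = 3, (curl F)_z = 100x^4 + 100y^4.

Convert to polar (x = r cos θ, y = r sin θ, dA = r dr dθ); the integrand becomes 100r^4(sin(θ)^4 + cos(θ)^4), so

    ∬_D (curl F)_z dA = ∫_0^{2π} ∫_0^{1} (100r^4(sin(θ)^4 + cos(θ)^4)) · r dr dθ.

Inner (r from 0 to 1): 50sin(θ)^4/3 + 50cos(θ)^4/3.
Outer (θ from 0 to 2π): 25π.

Therefore ∮_C F · dr = 25π.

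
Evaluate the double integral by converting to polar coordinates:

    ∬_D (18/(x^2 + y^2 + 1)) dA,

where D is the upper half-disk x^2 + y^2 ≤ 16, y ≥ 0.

The region D is 0 ≤ r ≤ 4, 0 ≤ θ ≤ π in polar coordinates, where x = r cos(θ), y = r sin(θ), and dA = r dr dθ.

Under the substitution, the integrand becomes 18/(r^2 + 1), so

    ∬_D (18/(x^2 + y^2 + 1)) dA = ∫_{0}^{π} ∫_{0}^{4} (18/(r^2 + 1)) · r dr dθ.

Inner integral (in r): ∫_{0}^{4} (18/(r^2 + 1)) · r dr = log(118587876497).

Outer integral (in θ): ∫_{0}^{π} (log(118587876497)) dθ = log(118587876497^π).

Therefore ∬_D (18/(x^2 + y^2 + 1)) dA = log(118587876497^π).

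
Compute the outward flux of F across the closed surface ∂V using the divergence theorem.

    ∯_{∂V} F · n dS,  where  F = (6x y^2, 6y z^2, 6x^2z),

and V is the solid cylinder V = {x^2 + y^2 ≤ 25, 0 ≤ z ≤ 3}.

By the divergence theorem,

    ∯_{∂V} F · n dS = ∭_V (∇ · F) dV.

Compute the divergence:
    ∇ · F = ∂F_x/∂x + ∂F_y/∂y + ∂F_z/∂z = 6y^2 + 6z^2 + 6x^2 = 6x^2 + 6y^2 + 6z^2.

In cylindrical coordinates, x = r cos(θ), y = r sin(θ), z = z, dV = r dr dθ dz, with 0 ≤ r ≤ 5, 0 ≤ θ ≤ 2π, 0 ≤ z ≤ 3.

The integrand, after substitution and multiplying by the volume element, becomes (6r^2 + 6z^2) · r, so

    ∭_V (∇·F) dV = ∫_0^{2π} ∫_0^{5} ∫_0^{3} (6r^2 + 6z^2) · r dz dr dθ.

Inner (z from 0 to 3): 18r (r^2 + 3).
Middle (r from 0 to 5): 6975/2.
Outer (θ from 0 to 2π): 6975π.

Therefore ∯_{∂V} F · n dS = 6975π.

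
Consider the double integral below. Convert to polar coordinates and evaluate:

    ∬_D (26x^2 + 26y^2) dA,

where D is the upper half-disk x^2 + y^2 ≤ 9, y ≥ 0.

The region D is 0 ≤ r ≤ 3, 0 ≤ θ ≤ π in polar coordinates, where x = r cos(θ), y = r sin(θ), and dA = r dr dθ.

Under the substitution, the integrand becomes 26r^2, so

    ∬_D (26x^2 + 26y^2) dA = ∫_{0}^{π} ∫_{0}^{3} (26r^2) · r dr dθ.

Inner integral (in r): ∫_{0}^{3} (26r^2) · r dr = 1053/2.

Outer integral (in θ): ∫_{0}^{π} (1053/2) dθ = 1053π/2.

Therefore ∬_D (26x^2 + 26y^2) dA = 1053π/2.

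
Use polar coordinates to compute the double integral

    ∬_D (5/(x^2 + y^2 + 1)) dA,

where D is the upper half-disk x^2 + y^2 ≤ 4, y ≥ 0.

The region D is 0 ≤ r ≤ 2, 0 ≤ θ ≤ π in polar coordinates, where x = r cos(θ), y = r sin(θ), and dA = r dr dθ.

Under the substitution, the integrand becomes 5/(r^2 + 1), so

    ∬_D (5/(x^2 + y^2 + 1)) dA = ∫_{0}^{π} ∫_{0}^{2} (5/(r^2 + 1)) · r dr dθ.

Inner integral (in r): ∫_{0}^{2} (5/(r^2 + 1)) · r dr = 5log(5)/2.

Outer integral (in θ): ∫_{0}^{π} (5log(5)/2) dθ = 5π log(5)/2.

Therefore ∬_D (5/(x^2 + y^2 + 1)) dA = 5π log(5)/2.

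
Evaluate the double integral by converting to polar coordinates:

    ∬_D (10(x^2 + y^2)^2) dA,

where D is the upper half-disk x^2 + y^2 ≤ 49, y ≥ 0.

The region D is 0 ≤ r ≤ 7, 0 ≤ θ ≤ π in polar coordinates, where x = r cos(θ), y = r sin(θ), and dA = r dr dθ.

Under the substitution, the integrand becomes 10r^4, so

    ∬_D (10(x^2 + y^2)^2) dA = ∫_{0}^{π} ∫_{0}^{7} (10r^4) · r dr dθ.

Inner integral (in r): ∫_{0}^{7} (10r^4) · r dr = 588245/3.

Outer integral (in θ): ∫_{0}^{π} (588245/3) dθ = 588245π/3.

Therefore ∬_D (10(x^2 + y^2)^2) dA = 588245π/3.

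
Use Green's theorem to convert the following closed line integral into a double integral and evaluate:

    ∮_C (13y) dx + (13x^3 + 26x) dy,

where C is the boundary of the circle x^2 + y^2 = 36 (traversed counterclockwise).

Green's theorem converts the closed line integral into a double integral over the enclosed region D:

    ∮_C P dx + Q dy = ∬_D (∂Q/∂x - ∂P/∂y) dA.

Here P = 13y, Q = 13x^3 + 26x, so

    ∂Q/∂x = 39x^2 + 26,    ∂P/∂y = 13,
    ∂Q/∂x - ∂P/∂y = 39x^2 + 13.

D is the region x^2 + y^2 ≤ 36. Evaluating the double integral:

In polar coordinates (x = r cos θ, y = r sin θ, dA = r dr dθ) the integrand becomes 39r^2cos(θ)^2 + 13, so

    ∬_D (39x^2 + 13) dA = ∫_0^{2π} ∫_0^{6} (39r^2cos(θ)^2 + 13) · r dr dθ.

Inner (r from 0 to 6): 12636cos(θ)^2 + 234.
Outer (θ from 0 to 2π): 13104π.

Therefore ∮_C P dx + Q dy = 13104π.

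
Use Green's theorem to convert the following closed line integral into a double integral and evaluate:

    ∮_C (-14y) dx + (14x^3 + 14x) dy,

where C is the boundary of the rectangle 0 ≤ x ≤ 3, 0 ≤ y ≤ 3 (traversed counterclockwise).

Green's theorem converts the closed line integral into a double integral over the enclosed region D:

    ∮_C P dx + Q dy = ∬_D (∂Q/∂x - ∂P/∂y) dA.

Here P = -14y, Q = 14x^3 + 14x, so

    ∂Q/∂x = 42x^2 + 14,    ∂P/∂y = -14,
    ∂Q/∂x - ∂P/∂y = 42x^2 + 28.

D is the region 0 ≤ x ≤ 3, 0 ≤ y ≤ 3. Evaluating the double integral:

    ∬_D (42x^2 + 28) dA = ∫_0^{3} ∫_0^{3} (42x^2 + 28) dy dx.

Inner (y from 0 to 3): 126x^2 + 84.
Outer (x from 0 to 3): 1386.

Therefore ∮_C P dx + Q dy = 1386.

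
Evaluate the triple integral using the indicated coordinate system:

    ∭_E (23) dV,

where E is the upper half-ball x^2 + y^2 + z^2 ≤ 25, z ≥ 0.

In spherical coordinates, x = ρ sin(φ) cos(θ), y = ρ sin(φ) sin(θ), z = ρ cos(φ), and dV = ρ^2 sin(φ) dρ dφ dθ.

The integrand becomes 23, so

    ∭_E (23) dV = ∫_{0}^{2π} ∫_{0}^{π/2} ∫_{0}^{5} (23) · ρ^2 sin(φ) dρ dφ dθ.

Inner (ρ): 2875sin(φ)/3.
Middle (φ): 2875/3.
Outer (θ): 5750π/3.

Therefore the triple integral equals 5750π/3.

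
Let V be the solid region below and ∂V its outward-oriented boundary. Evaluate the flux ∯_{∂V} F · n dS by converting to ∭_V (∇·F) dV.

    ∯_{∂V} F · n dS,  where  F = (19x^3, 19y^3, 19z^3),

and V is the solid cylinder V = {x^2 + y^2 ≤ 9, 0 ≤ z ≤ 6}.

By the divergence theorem,

    ∯_{∂V} F · n dS = ∭_V (∇ · F) dV.

Compute the divergence:
    ∇ · F = ∂F_x/∂x + ∂F_y/∂y + ∂F_z/∂z = 57x^2 + 57y^2 + 57z^2.

In cylindrical coordinates, x = r cos(θ), y = r sin(θ), z = z, dV = r dr dθ dz, with 0 ≤ r ≤ 3, 0 ≤ θ ≤ 2π, 0 ≤ z ≤ 6.

The integrand, after substitution and multiplying by the volume element, becomes (57r^2 + 57z^2) · r, so

    ∭_V (∇·F) dV = ∫_0^{2π} ∫_0^{3} ∫_0^{6} (57r^2 + 57z^2) · r dz dr dθ.

Inner (z from 0 to 6): 342r (r^2 + 12).
Middle (r from 0 to 3): 50787/2.
Outer (θ from 0 to 2π): 50787π.

Therefore ∯_{∂V} F · n dS = 50787π.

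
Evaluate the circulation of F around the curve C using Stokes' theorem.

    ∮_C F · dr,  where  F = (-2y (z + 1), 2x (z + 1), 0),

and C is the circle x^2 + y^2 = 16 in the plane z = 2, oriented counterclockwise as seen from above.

Let S be the flat disk x^2 + y^2 ≤ 16 in the plane z = 2, with upward unit normal n̂ = ẑ. By Stokes' theorem,

    ∮_C F · dr = ∬_S (∇ × F) · n̂ dS = ∬_D (curl F)_z dA,

where D is the disk x^2 + y^2 ≤ 16.

Compute the curl of F = (-2y (z + 1), 2x (z + 1), 0):
    (∇ × F)_x = ∂F_z/∂y - ∂F_y/∂z = -2x,
    (∇ × F)_y = ∂F_x/∂z - ∂F_z/∂x = -2y,
    (∇ × F)_z = ∂F_y/∂x - ∂F_x/∂y = 4z + 4.

On z = 2, (curl F)_z = 12.

Convert to polar (x = r cos θ, y = r sin θ, dA = r dr dθ); the integrand becomes 12, so

    ∬_D (curl F)_z dA = ∫_0^{2π} ∫_0^{4} (12) · r dr dθ.

Inner (r from 0 to 4): 96.
Outer (θ from 0 to 2π): 192π.

Therefore ∮_C F · dr = 192π.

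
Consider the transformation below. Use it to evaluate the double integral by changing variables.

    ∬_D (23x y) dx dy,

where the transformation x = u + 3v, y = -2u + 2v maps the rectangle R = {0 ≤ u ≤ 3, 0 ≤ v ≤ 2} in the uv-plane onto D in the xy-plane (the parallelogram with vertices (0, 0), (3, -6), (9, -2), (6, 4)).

Compute the Jacobian determinant of (x, y) with respect to (u, v):

    ∂(x,y)/∂(u,v) = | 1  3 | = (1)(2) - (3)(-2) = 8.
                   | -2  2 |

Its absolute value is |J| = 8 (the area scaling factor).

Substituting x = u + 3v, y = -2u + 2v into the integrand,

    23x y → -46u^2 - 92u v + 138v^2,

so the integral becomes

    ∬_R (-46u^2 - 92u v + 138v^2) · |J| du dv = ∫_0^3 ∫_0^2 (-368u^2 - 736u v + 1104v^2) dv du.

Inner (v): -736u^2 - 1472u + 2944.
Outer (u): -4416.

Therefore ∬_D (23x y) dx dy = -4416.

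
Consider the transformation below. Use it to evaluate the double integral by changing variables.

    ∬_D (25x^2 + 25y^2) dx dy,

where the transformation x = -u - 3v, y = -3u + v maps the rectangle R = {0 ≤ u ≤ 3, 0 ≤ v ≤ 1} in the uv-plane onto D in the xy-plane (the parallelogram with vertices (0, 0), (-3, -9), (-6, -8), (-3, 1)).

Compute the Jacobian determinant of (x, y) with respect to (u, v):

    ∂(x,y)/∂(u,v) = | -1  -3 | = (-1)(1) - (-3)(-3) = -10.
                   | -3  1 |

Its absolute value is |J| = 10 (the area scaling factor).

Substituting x = -u - 3v, y = -3u + v into the integrand,

    25x^2 + 25y^2 → 250u^2 + 250v^2,

so the integral becomes

    ∬_R (250u^2 + 250v^2) · |J| du dv = ∫_0^3 ∫_0^1 (2500u^2 + 2500v^2) dv du.

Inner (v): 2500u^2 + 2500/3.
Outer (u): 25000.

Therefore ∬_D (25x^2 + 25y^2) dx dy = 25000.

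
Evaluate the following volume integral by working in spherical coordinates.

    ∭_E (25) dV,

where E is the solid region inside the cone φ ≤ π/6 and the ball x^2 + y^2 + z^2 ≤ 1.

In spherical coordinates, x = ρ sin(φ) cos(θ), y = ρ sin(φ) sin(θ), z = ρ cos(φ), and dV = ρ^2 sin(φ) dρ dφ dθ.

The integrand becomes 25, so

    ∭_E (25) dV = ∫_{0}^{2π} ∫_{0}^{π/6} ∫_{0}^{1} (25) · ρ^2 sin(φ) dρ dφ dθ.

Inner (ρ): 25sin(φ)/3.
Middle (φ): 25/3 - 25sqrt(3)/6.
Outer (θ): 25π (2 - sqrt(3))/3.

Therefore the triple integral equals 25π (2 - sqrt(3))/3.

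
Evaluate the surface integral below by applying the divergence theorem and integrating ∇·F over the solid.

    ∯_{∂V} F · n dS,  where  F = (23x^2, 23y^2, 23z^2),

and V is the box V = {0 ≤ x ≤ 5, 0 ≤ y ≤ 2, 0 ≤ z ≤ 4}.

By the divergence theorem,

    ∯_{∂V} F · n dS = ∭_V (∇ · F) dV.

Compute the divergence:
    ∇ · F = ∂F_x/∂x + ∂F_y/∂y + ∂F_z/∂z = 46x + 46y + 46z.

V is a rectangular box, so dV = dx dy dz with 0 ≤ x ≤ 5, 0 ≤ y ≤ 2, 0 ≤ z ≤ 4.

Integrate (46x + 46y + 46z) over V as an iterated integral:

    ∭_V (∇·F) dV = ∫_0^{5} ∫_0^{2} ∫_0^{4} (46x + 46y + 46z) dz dy dx.

Inner (z from 0 to 4): 184x + 184y + 368.
Middle (y from 0 to 2): 368x + 1104.
Outer (x from 0 to 5): 10120.

Therefore ∯_{∂V} F · n dS = 10120.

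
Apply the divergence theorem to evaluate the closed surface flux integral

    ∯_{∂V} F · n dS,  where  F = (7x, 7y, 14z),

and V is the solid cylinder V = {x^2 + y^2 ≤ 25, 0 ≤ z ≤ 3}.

By the divergence theorem,

    ∯_{∂V} F · n dS = ∭_V (∇ · F) dV.

Compute the divergence:
    ∇ · F = ∂F_x/∂x + ∂F_y/∂y + ∂F_z/∂z = 7 + 7 + 14 = 28.

In cylindrical coordinates, x = r cos(θ), y = r sin(θ), z = z, dV = r dr dθ dz, with 0 ≤ r ≤ 5, 0 ≤ θ ≤ 2π, 0 ≤ z ≤ 3.

The integrand, after substitution and multiplying by the volume element, becomes (28) · r, so

    ∭_V (∇·F) dV = ∫_0^{2π} ∫_0^{5} ∫_0^{3} (28) · r dz dr dθ.

Inner (z from 0 to 3): 84r.
Middle (r from 0 to 5): 1050.
Outer (θ from 0 to 2π): 2100π.

Therefore ∯_{∂V} F · n dS = 2100π.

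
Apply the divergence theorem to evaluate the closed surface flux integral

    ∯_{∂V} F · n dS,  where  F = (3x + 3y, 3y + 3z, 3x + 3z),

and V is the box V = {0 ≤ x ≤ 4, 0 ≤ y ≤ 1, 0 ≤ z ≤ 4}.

By the divergence theorem,

    ∯_{∂V} F · n dS = ∭_V (∇ · F) dV.

Compute the divergence:
    ∇ · F = ∂F_x/∂x + ∂F_y/∂y + ∂F_z/∂z = 3 + 3 + 3 = 9.

V is a rectangular box, so dV = dx dy dz with 0 ≤ x ≤ 4, 0 ≤ y ≤ 1, 0 ≤ z ≤ 4.

Integrate (9) over V as an iterated integral:

    ∭_V (∇·F) dV = ∫_0^{4} ∫_0^{1} ∫_0^{4} (9) dz dy dx.

Inner (z from 0 to 4): 36.
Middle (y from 0 to 1): 36.
Outer (x from 0 to 4): 144.

Therefore ∯_{∂V} F · n dS = 144.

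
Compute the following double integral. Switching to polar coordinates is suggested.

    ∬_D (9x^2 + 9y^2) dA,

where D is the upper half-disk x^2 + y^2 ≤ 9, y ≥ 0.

The region D is 0 ≤ r ≤ 3, 0 ≤ θ ≤ π in polar coordinates, where x = r cos(θ), y = r sin(θ), and dA = r dr dθ.

Under the substitution, the integrand becomes 9r^2, so

    ∬_D (9x^2 + 9y^2) dA = ∫_{0}^{π} ∫_{0}^{3} (9r^2) · r dr dθ.

Inner integral (in r): ∫_{0}^{3} (9r^2) · r dr = 729/4.

Outer integral (in θ): ∫_{0}^{π} (729/4) dθ = 729π/4.

Therefore ∬_D (9x^2 + 9y^2) dA = 729π/4.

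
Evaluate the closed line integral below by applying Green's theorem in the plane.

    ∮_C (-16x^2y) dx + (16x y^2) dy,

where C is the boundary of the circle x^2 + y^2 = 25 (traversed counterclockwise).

Green's theorem converts the closed line integral into a double integral over the enclosed region D:

    ∮_C P dx + Q dy = ∬_D (∂Q/∂x - ∂P/∂y) dA.

Here P = -16x^2y, Q = 16x y^2, so

    ∂Q/∂x = 16y^2,    ∂P/∂y = -16x^2,
    ∂Q/∂x - ∂P/∂y = 16x^2 + 16y^2.

D is the region x^2 + y^2 ≤ 25. Evaluating the double integral:

In polar coordinates (x = r cos θ, y = r sin θ, dA = r dr dθ) the integrand becomes 16r^2, so

    ∬_D (16x^2 + 16y^2) dA = ∫_0^{2π} ∫_0^{5} (16r^2) · r dr dθ.

Inner (r from 0 to 5): 2500.
Outer (θ from 0 to 2π): 5000π.

Therefore ∮_C P dx + Q dy = 5000π.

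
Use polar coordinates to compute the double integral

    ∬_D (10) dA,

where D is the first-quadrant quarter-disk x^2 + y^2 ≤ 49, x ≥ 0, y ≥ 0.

The region D is 0 ≤ r ≤ 7, 0 ≤ θ ≤ π/2 in polar coordinates, where x = r cos(θ), y = r sin(θ), and dA = r dr dθ.

Under the substitution, the integrand becomes 10, so

    ∬_D (10) dA = ∫_{0}^{π/2} ∫_{0}^{7} (10) · r dr dθ.

Inner integral (in r): ∫_{0}^{7} (10) · r dr = 245.

Outer integral (in θ): ∫_{0}^{π/2} (245) dθ = 245π/2.

Therefore ∬_D (10) dA = 245π/2.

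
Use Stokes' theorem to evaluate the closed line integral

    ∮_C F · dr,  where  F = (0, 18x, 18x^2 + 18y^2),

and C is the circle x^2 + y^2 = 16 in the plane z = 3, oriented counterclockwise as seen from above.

Let S be the flat disk x^2 + y^2 ≤ 16 in the plane z = 3, with upward unit normal n̂ = ẑ. By Stokes' theorem,

    ∮_C F · dr = ∬_S (∇ × F) · n̂ dS = ∬_D (curl F)_z dA,

where D is the disk x^2 + y^2 ≤ 16.

Compute the curl of F = (0, 18x, 18x^2 + 18y^2):
    (∇ × F)_x = ∂F_z/∂y - ∂F_y/∂z = 36y,
    (∇ × F)_y = ∂F_x/∂z - ∂F_z/∂x = -36x,
    (∇ × F)_z = ∂F_y/∂x - ∂F_x/∂y = 18.

On z = 3, (curl F)_z = 18.

Convert to polar (x = r cos θ, y = r sin θ, dA = r dr dθ); the integrand becomes 18, so

    ∬_D (curl F)_z dA = ∫_0^{2π} ∫_0^{4} (18) · r dr dθ.

Inner (r from 0 to 4): 144.
Outer (θ from 0 to 2π): 288π.

Therefore ∮_C F · dr = 288π.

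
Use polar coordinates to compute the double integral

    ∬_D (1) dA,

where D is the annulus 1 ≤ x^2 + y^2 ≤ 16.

The region D is 1 ≤ r ≤ 4, 0 ≤ θ ≤ 2π in polar coordinates, where x = r cos(θ), y = r sin(θ), and dA = r dr dθ.

Under the substitution, the integrand becomes 1, so

    ∬_D (1) dA = ∫_{0}^{2π} ∫_{1}^{4} (1) · r dr dθ.

Inner integral (in r): ∫_{1}^{4} (1) · r dr = 15/2.

Outer integral (in θ): ∫_{0}^{2π} (15/2) dθ = 15π.

Therefore ∬_D (1) dA = 15π.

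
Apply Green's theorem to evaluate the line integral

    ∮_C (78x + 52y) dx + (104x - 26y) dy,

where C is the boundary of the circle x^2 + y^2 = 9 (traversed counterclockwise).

Green's theorem converts the closed line integral into a double integral over the enclosed region D:

    ∮_C P dx + Q dy = ∬_D (∂Q/∂x - ∂P/∂y) dA.

Here P = 78x + 52y, Q = 104x - 26y, so

    ∂Q/∂x = 104,    ∂P/∂y = 52,
    ∂Q/∂x - ∂P/∂y = 52.

D is the region x^2 + y^2 ≤ 9. Evaluating the double integral:

In polar coordinates (x = r cos θ, y = r sin θ, dA = r dr dθ) the integrand becomes 52, so

    ∬_D (52) dA = ∫_0^{2π} ∫_0^{3} (52) · r dr dθ.

Inner (r from 0 to 3): 234.
Outer (θ from 0 to 2π): 468π.

Therefore ∮_C P dx + Q dy = 468π.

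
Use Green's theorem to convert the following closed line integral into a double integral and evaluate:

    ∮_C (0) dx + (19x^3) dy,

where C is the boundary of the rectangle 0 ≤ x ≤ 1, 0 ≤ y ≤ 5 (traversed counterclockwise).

Green's theorem converts the closed line integral into a double integral over the enclosed region D:

    ∮_C P dx + Q dy = ∬_D (∂Q/∂x - ∂P/∂y) dA.

Here P = 0, Q = 19x^3, so

    ∂Q/∂x = 57x^2,    ∂P/∂y = 0,
    ∂Q/∂x - ∂P/∂y = 57x^2.

D is the region 0 ≤ x ≤ 1, 0 ≤ y ≤ 5. Evaluating the double integral:

    ∬_D (57x^2) dA = ∫_0^{1} ∫_0^{5} (57x^2) dy dx.

Inner (y from 0 to 5): 285x^2.
Outer (x from 0 to 1): 95.

Therefore ∮_C P dx + Q dy = 95.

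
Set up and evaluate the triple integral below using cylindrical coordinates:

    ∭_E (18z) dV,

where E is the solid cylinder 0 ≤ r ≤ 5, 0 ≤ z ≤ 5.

In cylindrical coordinates, x = r cos(θ), y = r sin(θ), z = z, and dV = r dr dθ dz.

The integrand becomes 18z, so

    ∭_E (18z) dV = ∫_{0}^{2π} ∫_{0}^{5} ∫_{0}^{5} (18z) · r dz dr dθ.

Inner (z): 225r.
Middle (r from 0 to 5): 5625/2.
Outer (θ): 5625π.

Therefore the triple integral equals 5625π.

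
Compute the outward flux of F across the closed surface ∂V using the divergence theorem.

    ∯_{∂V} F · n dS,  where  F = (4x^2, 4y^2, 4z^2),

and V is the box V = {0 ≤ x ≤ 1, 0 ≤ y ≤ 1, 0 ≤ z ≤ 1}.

By the divergence theorem,

    ∯_{∂V} F · n dS = ∭_V (∇ · F) dV.

Compute the divergence:
    ∇ · F = ∂F_x/∂x + ∂F_y/∂y + ∂F_z/∂z = 8x + 8y + 8z.

V is a rectangular box, so dV = dx dy dz with 0 ≤ x ≤ 1, 0 ≤ y ≤ 1, 0 ≤ z ≤ 1.

Integrate (8x + 8y + 8z) over V as an iterated integral:

    ∭_V (∇·F) dV = ∫_0^{1} ∫_0^{1} ∫_0^{1} (8x + 8y + 8z) dz dy dx.

Inner (z from 0 to 1): 8x + 8y + 4.
Middle (y from 0 to 1): 8x + 8.
Outer (x from 0 to 1): 12.

Therefore ∯_{∂V} F · n dS = 12.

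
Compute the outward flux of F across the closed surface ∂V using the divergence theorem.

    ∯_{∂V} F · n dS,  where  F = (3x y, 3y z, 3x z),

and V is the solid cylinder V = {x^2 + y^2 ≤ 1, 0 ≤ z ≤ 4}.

By the divergence theorem,

    ∯_{∂V} F · n dS = ∭_V (∇ · F) dV.

Compute the divergence:
    ∇ · F = ∂F_x/∂x + ∂F_y/∂y + ∂F_z/∂z = 3y + 3z + 3x = 3x + 3y + 3z.

In cylindrical coordinates, x = r cos(θ), y = r sin(θ), z = z, dV = r dr dθ dz, with 0 ≤ r ≤ 1, 0 ≤ θ ≤ 2π, 0 ≤ z ≤ 4.

The integrand, after substitution and multiplying by the volume element, becomes (3sqrt(2)r sin(θ + π/4) + 3z) · r, so

    ∭_V (∇·F) dV = ∫_0^{2π} ∫_0^{1} ∫_0^{4} (3sqrt(2)r sin(θ + π/4) + 3z) · r dz dr dθ.

Inner (z from 0 to 4): 12r (sqrt(2)r sin(θ + π/4) + 2).
Middle (r from 0 to 1): 4sqrt(2)sin(θ + π/4) + 12.
Outer (θ from 0 to 2π): 24π.

Therefore ∯_{∂V} F · n dS = 24π.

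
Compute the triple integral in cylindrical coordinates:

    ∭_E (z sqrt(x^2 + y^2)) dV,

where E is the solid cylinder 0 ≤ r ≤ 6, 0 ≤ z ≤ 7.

In cylindrical coordinates, x = r cos(θ), y = r sin(θ), z = z, and dV = r dr dθ dz.

The integrand becomes r z, so

    ∭_E (z sqrt(x^2 + y^2)) dV = ∫_{0}^{2π} ∫_{0}^{6} ∫_{0}^{7} (r z) · r dz dr dθ.

Inner (z): 49r^2/2.
Middle (r from 0 to 6): 1764.
Outer (θ): 3528π.

Therefore the triple integral equals 3528π.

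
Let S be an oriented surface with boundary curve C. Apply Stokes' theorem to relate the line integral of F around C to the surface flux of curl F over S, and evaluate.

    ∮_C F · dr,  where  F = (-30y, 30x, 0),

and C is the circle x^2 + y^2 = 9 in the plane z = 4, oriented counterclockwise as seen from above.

Let S be the flat disk x^2 + y^2 ≤ 9 in the plane z = 4, with upward unit normal n̂ = ẑ. By Stokes' theorem,

    ∮_C F · dr = ∬_S (∇ × F) · n̂ dS = ∬_D (curl F)_z dA,

where D is the disk x^2 + y^2 ≤ 9.

Compute the curl of F = (-30y, 30x, 0):
    (∇ × F)_x = ∂F_z/∂y - ∂F_y/∂z = 0,
    (∇ × F)_y = ∂F_x/∂z - ∂F_z/∂x = 0,
    (∇ × F)_z = ∂F_y/∂x - ∂F_x/∂y = 60.

On z = 4, (curl F)_z = 60.

Convert to polar (x = r cos θ, y = r sin θ, dA = r dr dθ); the integrand becomes 60, so

    ∬_D (curl F)_z dA = ∫_0^{2π} ∫_0^{3} (60) · r dr dθ.

Inner (r from 0 to 3): 270.
Outer (θ from 0 to 2π): 540π.

Therefore ∮_C F · dr = 540π.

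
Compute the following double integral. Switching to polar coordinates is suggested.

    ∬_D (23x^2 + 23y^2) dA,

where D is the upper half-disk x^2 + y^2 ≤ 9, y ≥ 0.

The region D is 0 ≤ r ≤ 3, 0 ≤ θ ≤ π in polar coordinates, where x = r cos(θ), y = r sin(θ), and dA = r dr dθ.

Under the substitution, the integrand becomes 23r^2, so

    ∬_D (23x^2 + 23y^2) dA = ∫_{0}^{π} ∫_{0}^{3} (23r^2) · r dr dθ.

Inner integral (in r): ∫_{0}^{3} (23r^2) · r dr = 1863/4.

Outer integral (in θ): ∫_{0}^{π} (1863/4) dθ = 1863π/4.

Therefore ∬_D (23x^2 + 23y^2) dA = 1863π/4.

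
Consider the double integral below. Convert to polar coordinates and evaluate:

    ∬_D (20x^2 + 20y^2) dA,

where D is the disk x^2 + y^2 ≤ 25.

The region D is 0 ≤ r ≤ 5, 0 ≤ θ ≤ 2π in polar coordinates, where x = r cos(θ), y = r sin(θ), and dA = r dr dθ.

Under the substitution, the integrand becomes 20r^2, so

    ∬_D (20x^2 + 20y^2) dA = ∫_{0}^{2π} ∫_{0}^{5} (20r^2) · r dr dθ.

Inner integral (in r): ∫_{0}^{5} (20r^2) · r dr = 3125.

Outer integral (in θ): ∫_{0}^{2π} (3125) dθ = 6250π.

Therefore ∬_D (20x^2 + 20y^2) dA = 6250π.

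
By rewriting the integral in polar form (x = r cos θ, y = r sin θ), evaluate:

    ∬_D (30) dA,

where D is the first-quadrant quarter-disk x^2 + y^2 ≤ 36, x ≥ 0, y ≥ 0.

The region D is 0 ≤ r ≤ 6, 0 ≤ θ ≤ π/2 in polar coordinates, where x = r cos(θ), y = r sin(θ), and dA = r dr dθ.

Under the substitution, the integrand becomes 30, so

    ∬_D (30) dA = ∫_{0}^{π/2} ∫_{0}^{6} (30) · r dr dθ.

Inner integral (in r): ∫_{0}^{6} (30) · r dr = 540.

Outer integral (in θ): ∫_{0}^{π/2} (540) dθ = 270π.

Therefore ∬_D (30) dA = 270π.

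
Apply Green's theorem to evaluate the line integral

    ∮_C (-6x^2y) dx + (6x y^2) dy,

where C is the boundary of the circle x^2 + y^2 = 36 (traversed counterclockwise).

Green's theorem converts the closed line integral into a double integral over the enclosed region D:

    ∮_C P dx + Q dy = ∬_D (∂Q/∂x - ∂P/∂y) dA.

Here P = -6x^2y, Q = 6x y^2, so

    ∂Q/∂x = 6y^2,    ∂P/∂y = -6x^2,
    ∂Q/∂x - ∂P/∂y = 6x^2 + 6y^2.

D is the region x^2 + y^2 ≤ 36. Evaluating the double integral:

In polar coordinates (x = r cos θ, y = r sin θ, dA = r dr dθ) the integrand becomes 6r^2, so

    ∬_D (6x^2 + 6y^2) dA = ∫_0^{2π} ∫_0^{6} (6r^2) · r dr dθ.

Inner (r from 0 to 6): 1944.
Outer (θ from 0 to 2π): 3888π.

Therefore ∮_C P dx + Q dy = 3888π.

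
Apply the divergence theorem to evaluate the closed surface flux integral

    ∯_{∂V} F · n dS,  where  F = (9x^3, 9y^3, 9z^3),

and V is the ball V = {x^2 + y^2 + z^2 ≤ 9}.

By the divergence theorem,

    ∯_{∂V} F · n dS = ∭_V (∇ · F) dV.

Compute the divergence:
    ∇ · F = ∂F_x/∂x + ∂F_y/∂y + ∂F_z/∂z = 27x^2 + 27y^2 + 27z^2.

In spherical coordinates, x = ρ sin(φ) cos(θ), y = ρ sin(φ) sin(θ), z = ρ cos(φ), dV = ρ^2 sin(φ) dρ dφ dθ, with 0 ≤ ρ ≤ 3, 0 ≤ φ ≤ π, 0 ≤ θ ≤ 2π.

The integrand, after substitution and multiplying by the volume element, becomes (27ρ^2) · ρ^2 sin(φ), so

    ∭_V (∇·F) dV = ∫_0^{2π} ∫_0^{π} ∫_0^{3} (27ρ^2) · ρ^2 sin(φ) dρ dφ dθ.

Inner (ρ from 0 to 3): 6561sin(φ)/5.
Middle (φ from 0 to π): 13122/5.
Outer (θ from 0 to 2π): 26244π/5.

Therefore ∯_{∂V} F · n dS = 26244π/5.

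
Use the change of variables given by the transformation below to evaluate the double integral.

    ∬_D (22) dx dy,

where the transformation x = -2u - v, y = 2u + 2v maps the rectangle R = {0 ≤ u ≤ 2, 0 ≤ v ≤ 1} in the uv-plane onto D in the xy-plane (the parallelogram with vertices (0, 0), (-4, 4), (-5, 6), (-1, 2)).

Compute the Jacobian determinant of (x, y) with respect to (u, v):

    ∂(x,y)/∂(u,v) = | -2  -1 | = (-2)(2) - (-1)(2) = -2.
                   | 2  2 |

Its absolute value is |J| = 2 (the area scaling factor).

Substituting x = -2u - v, y = 2u + 2v into the integrand,

    22 → 22,

so the integral becomes

    ∬_R (22) · |J| du dv = ∫_0^2 ∫_0^1 (44) dv du.

Inner (v): 44.
Outer (u): 88.

Therefore ∬_D (22) dx dy = 88.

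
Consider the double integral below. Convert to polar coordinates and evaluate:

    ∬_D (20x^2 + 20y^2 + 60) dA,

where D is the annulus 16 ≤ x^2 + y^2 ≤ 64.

The region D is 4 ≤ r ≤ 8, 0 ≤ θ ≤ 2π in polar coordinates, where x = r cos(θ), y = r sin(θ), and dA = r dr dθ.

Under the substitution, the integrand becomes 20r^2 + 60, so

    ∬_D (20x^2 + 20y^2 + 60) dA = ∫_{0}^{2π} ∫_{4}^{8} (20r^2 + 60) · r dr dθ.

Inner integral (in r): ∫_{4}^{8} (20r^2 + 60) · r dr = 20640.

Outer integral (in θ): ∫_{0}^{2π} (20640) dθ = 41280π.

Therefore ∬_D (20x^2 + 20y^2 + 60) dA = 41280π.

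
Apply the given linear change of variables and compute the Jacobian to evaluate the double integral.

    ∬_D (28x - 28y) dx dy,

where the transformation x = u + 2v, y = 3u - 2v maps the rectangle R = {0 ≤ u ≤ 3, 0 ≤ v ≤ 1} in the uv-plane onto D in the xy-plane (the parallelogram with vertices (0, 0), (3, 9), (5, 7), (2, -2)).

Compute the Jacobian determinant of (x, y) with respect to (u, v):

    ∂(x,y)/∂(u,v) = | 1  2 | = (1)(-2) - (2)(3) = -8.
                   | 3  -2 |

Its absolute value is |J| = 8 (the area scaling factor).

Substituting x = u + 2v, y = 3u - 2v into the integrand,

    28x - 28y → -56u + 112v,

so the integral becomes

    ∬_R (-56u + 112v) · |J| du dv = ∫_0^3 ∫_0^1 (-448u + 896v) dv du.

Inner (v): 448 - 448u.
Outer (u): -672.

Therefore ∬_D (28x - 28y) dx dy = -672.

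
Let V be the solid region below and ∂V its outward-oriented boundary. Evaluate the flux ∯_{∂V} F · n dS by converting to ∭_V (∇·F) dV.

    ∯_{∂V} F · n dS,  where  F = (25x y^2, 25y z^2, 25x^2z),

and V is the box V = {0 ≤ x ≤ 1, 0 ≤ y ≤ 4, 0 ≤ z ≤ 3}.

By the divergence theorem,

    ∯_{∂V} F · n dS = ∭_V (∇ · F) dV.

Compute the divergence:
    ∇ · F = ∂F_x/∂x + ∂F_y/∂y + ∂F_z/∂z = 25y^2 + 25z^2 + 25x^2 = 25x^2 + 25y^2 + 25z^2.

V is a rectangular box, so dV = dx dy dz with 0 ≤ x ≤ 1, 0 ≤ y ≤ 4, 0 ≤ z ≤ 3.

Integrate (25x^2 + 25y^2 + 25z^2) over V as an iterated integral:

    ∭_V (∇·F) dV = ∫_0^{1} ∫_0^{4} ∫_0^{3} (25x^2 + 25y^2 + 25z^2) dz dy dx.

Inner (z from 0 to 3): 75x^2 + 75y^2 + 225.
Middle (y from 0 to 4): 300x^2 + 2500.
Outer (x from 0 to 1): 2600.

Therefore ∯_{∂V} F · n dS = 2600.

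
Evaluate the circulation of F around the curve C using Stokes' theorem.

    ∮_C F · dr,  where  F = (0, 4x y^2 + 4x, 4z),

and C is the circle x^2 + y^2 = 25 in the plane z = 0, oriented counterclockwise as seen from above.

Let S be the flat disk x^2 + y^2 ≤ 25 in the plane z = 0, with upward unit normal n̂ = ẑ. By Stokes' theorem,

    ∮_C F · dr = ∬_S (∇ × F) · n̂ dS = ∬_D (curl F)_z dA,

where D is the disk x^2 + y^2 ≤ 25.

Compute the curl of F = (0, 4x y^2 + 4x, 4z):
    (∇ × F)_x = ∂F_z/∂y - ∂F_y/∂z = 0,
    (∇ × F)_y = ∂F_x/∂z - ∂F_z/∂x = 0,
    (∇ × F)_z = ∂F_y/∂x - ∂F_x/∂y = 4y^2 + 4.

On z = 0, (curl F)_z = 4y^2 + 4.

Convert to polar (x = r cos θ, y = r sin θ, dA = r dr dθ); the integrand becomes 4r^2sin(θ)^2 + 4, so

    ∬_D (curl F)_z dA = ∫_0^{2π} ∫_0^{5} (4r^2sin(θ)^2 + 4) · r dr dθ.

Inner (r from 0 to 5): 625sin(θ)^2 + 50.
Outer (θ from 0 to 2π): 725π.

Therefore ∮_C F · dr = 725π.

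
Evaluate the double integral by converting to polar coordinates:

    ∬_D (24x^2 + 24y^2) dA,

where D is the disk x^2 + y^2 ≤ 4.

The region D is 0 ≤ r ≤ 2, 0 ≤ θ ≤ 2π in polar coordinates, where x = r cos(θ), y = r sin(θ), and dA = r dr dθ.

Under the substitution, the integrand becomes 24r^2, so

    ∬_D (24x^2 + 24y^2) dA = ∫_{0}^{2π} ∫_{0}^{2} (24r^2) · r dr dθ.

Inner integral (in r): ∫_{0}^{2} (24r^2) · r dr = 96.

Outer integral (in θ): ∫_{0}^{2π} (96) dθ = 192π.

Therefore ∬_D (24x^2 + 24y^2) dA = 192π.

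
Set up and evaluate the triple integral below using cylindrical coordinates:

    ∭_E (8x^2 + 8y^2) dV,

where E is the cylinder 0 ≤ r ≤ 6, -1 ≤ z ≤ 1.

In cylindrical coordinates, x = r cos(θ), y = r sin(θ), z = z, and dV = r dr dθ dz.

The integrand becomes 8r^2, so

    ∭_E (8x^2 + 8y^2) dV = ∫_{0}^{2π} ∫_{0}^{6} ∫_{-1}^{1} (8r^2) · r dz dr dθ.

Inner (z): 16r^3.
Middle (r from 0 to 6): 5184.
Outer (θ): 10368π.

Therefore the triple integral equals 10368π.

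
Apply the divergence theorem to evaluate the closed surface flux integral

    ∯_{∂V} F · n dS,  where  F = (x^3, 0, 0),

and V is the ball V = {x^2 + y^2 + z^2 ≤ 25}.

By the divergence theorem,

    ∯_{∂V} F · n dS = ∭_V (∇ · F) dV.

Compute the divergence:
    ∇ · F = ∂F_x/∂x + ∂F_y/∂y + ∂F_z/∂z = 3x^2 + 0 + 0 = 3x^2.

In spherical coordinates, x = ρ sin(φ) cos(θ), y = ρ sin(φ) sin(θ), z = ρ cos(φ), dV = ρ^2 sin(φ) dρ dφ dθ, with 0 ≤ ρ ≤ 5, 0 ≤ φ ≤ π, 0 ≤ θ ≤ 2π.

The integrand, after substitution and multiplying by the volume element, becomes (3ρ^2sin(φ)^2cos(θ)^2) · ρ^2 sin(φ), so

    ∭_V (∇·F) dV = ∫_0^{2π} ∫_0^{π} ∫_0^{5} (3ρ^2sin(φ)^2cos(θ)^2) · ρ^2 sin(φ) dρ dφ dθ.

Inner (ρ from 0 to 5): 1875sin(φ)^3cos(θ)^2.
Middle (φ from 0 to π): 2500cos(θ)^2.
Outer (θ from 0 to 2π): 2500π.

Therefore ∯_{∂V} F · n dS = 2500π.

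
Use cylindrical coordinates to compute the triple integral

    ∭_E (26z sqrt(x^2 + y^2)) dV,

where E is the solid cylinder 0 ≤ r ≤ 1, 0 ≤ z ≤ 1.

In cylindrical coordinates, x = r cos(θ), y = r sin(θ), z = z, and dV = r dr dθ dz.

The integrand becomes 26r z, so

    ∭_E (26z sqrt(x^2 + y^2)) dV = ∫_{0}^{2π} ∫_{0}^{1} ∫_{0}^{1} (26r z) · r dz dr dθ.

Inner (z): 13r^2.
Middle (r from 0 to 1): 13/3.
Outer (θ): 26π/3.

Therefore the triple integral equals 26π/3.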